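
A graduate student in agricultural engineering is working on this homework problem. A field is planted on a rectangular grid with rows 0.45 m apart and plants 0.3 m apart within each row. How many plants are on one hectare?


D = 10000 / (row_sp * plant_sp)
  = 10000 / (0.45 * 0.3)
  = 10000 / 0.1350
  = 74074.07 plants/ha


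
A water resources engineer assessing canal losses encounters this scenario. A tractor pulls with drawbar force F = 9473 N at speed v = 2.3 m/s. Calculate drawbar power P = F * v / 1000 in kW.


P = F * v / 1000
  = 9473 * 2.3 / 1000
  = 21787.90 / 1000
  = 21.79 kW


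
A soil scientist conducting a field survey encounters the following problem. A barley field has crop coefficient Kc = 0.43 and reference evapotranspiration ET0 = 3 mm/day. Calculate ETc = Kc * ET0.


ETc = Kc * ET0
    = 0.43 * 3
    = 1.29 mm/day


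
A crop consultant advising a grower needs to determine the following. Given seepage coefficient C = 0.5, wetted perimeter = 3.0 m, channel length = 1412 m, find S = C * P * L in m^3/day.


S = C * P * L
  = 0.5 * 3.0 * 1412
  = 2118 m^3/day


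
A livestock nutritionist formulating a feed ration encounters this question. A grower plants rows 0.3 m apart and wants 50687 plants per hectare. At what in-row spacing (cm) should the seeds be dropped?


spacing = 10000 / (row_sp * density)
        = 10000 / (0.3 * 50687)
        = 10000 / 15206.10
        = 0.65763 m = 65.76 cm


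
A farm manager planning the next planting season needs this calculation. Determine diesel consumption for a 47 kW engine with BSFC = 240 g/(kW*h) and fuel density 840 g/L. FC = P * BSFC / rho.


FC = P * BSFC / rho_fuel
   = 47 * 240 / 840
   = 11280 / 840
   = 13.43 L/h


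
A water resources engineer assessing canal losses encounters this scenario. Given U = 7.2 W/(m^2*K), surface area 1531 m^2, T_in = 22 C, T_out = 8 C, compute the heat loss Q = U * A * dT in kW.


dT = 22 - (8) = 14 K
Q = U * A * dT
  = 7.2 * 1531 * 14
  = 154324.80 W = 154.32 kW


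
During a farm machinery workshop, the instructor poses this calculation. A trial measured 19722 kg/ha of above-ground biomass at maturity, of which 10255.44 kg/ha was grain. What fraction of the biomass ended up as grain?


HI = grain_yield / biomass
   = 10255.44 / 19722
   = 0.52


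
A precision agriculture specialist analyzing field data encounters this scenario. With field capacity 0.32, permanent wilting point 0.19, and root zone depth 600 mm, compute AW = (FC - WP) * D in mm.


AW = (FC - WP) * D
   = (0.32 - 0.19) * 600
   = 0.13 * 600
   = 78 mm


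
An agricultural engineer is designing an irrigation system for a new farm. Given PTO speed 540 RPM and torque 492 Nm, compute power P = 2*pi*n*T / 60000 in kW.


P = 2*pi*n*T / 60000
  = 2*pi * 540 * 492 / 60000
  = 1669316.67 / 60000
  = 27.82 kW


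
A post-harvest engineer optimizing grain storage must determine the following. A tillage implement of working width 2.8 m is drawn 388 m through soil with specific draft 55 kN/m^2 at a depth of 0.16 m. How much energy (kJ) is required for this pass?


E = k * d * w * L
  = 55 * 0.16 * 2.8 * 388
  = 9560.32 kJ


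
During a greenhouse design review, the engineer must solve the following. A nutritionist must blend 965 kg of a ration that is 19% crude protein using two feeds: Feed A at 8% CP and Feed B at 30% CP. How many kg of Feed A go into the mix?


parts_A = CP_b - target = 30 - 19 = 11
parts_B = target - CP_a = 19 - 8 = 11
total_parts = 11 + 11 = 22
Feed A = 965 * 11 / 22 = 482.50 kg
Feed B = 965 * 11 / 22 = 482.50 kg


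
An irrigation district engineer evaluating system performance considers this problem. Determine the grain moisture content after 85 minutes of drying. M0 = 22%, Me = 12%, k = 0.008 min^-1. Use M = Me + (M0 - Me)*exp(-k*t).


M = Me + (M0 - Me) * e^(-k*t)
  = 12 + (22 - 12) * e^(-0.008*85)
  = 12 + 10 * e^(-0.680)
  = 12 + 10 * 0.50662
  = 12 + 5.0662
  = 17.07%


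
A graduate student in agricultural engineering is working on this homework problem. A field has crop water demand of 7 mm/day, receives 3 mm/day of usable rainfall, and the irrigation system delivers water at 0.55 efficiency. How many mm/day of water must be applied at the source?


IWR = (ETc - Pe) / Ea
    = (7 - 3) / 0.55
    = 4 / 0.55
    = 7.27 mm/day


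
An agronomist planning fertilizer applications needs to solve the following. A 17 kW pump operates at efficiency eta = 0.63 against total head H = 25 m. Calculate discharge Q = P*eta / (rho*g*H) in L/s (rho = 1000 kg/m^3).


Q = (P * 1000 * eta) / (rho * g * H)
  = (17 * 1000 * 0.63) / (1000 * 9.81 * 25)
  = 10710 / 245250
  = 0.04367 m^3/s = 43.67 L/s


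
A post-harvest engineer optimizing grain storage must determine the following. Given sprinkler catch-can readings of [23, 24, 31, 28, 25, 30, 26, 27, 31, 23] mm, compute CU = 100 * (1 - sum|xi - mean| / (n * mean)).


xbar = 268 / 10 = 26.800
sum|xi - xbar| = 26
CU = 100 * (1 - 26 / (10 * 26.800))
   = 100 * (1 - 0.0970)
   = 90.30%


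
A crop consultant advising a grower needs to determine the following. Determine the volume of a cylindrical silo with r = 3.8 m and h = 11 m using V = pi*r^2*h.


V = pi * r^2 * h
  = pi * 3.8^2 * 11
  = pi * 14.44 * 11
  = 499.01 m^3


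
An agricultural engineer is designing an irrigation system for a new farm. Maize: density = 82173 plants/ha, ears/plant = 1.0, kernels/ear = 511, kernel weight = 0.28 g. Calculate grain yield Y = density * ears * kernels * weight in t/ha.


Y = density * ears * kernels * kw
  = 82173 * 1.0 * 511 * 0.28 g/ha
  = 11757312.84 g/ha
  = 11757.31 kg/ha = 11.76 t/ha


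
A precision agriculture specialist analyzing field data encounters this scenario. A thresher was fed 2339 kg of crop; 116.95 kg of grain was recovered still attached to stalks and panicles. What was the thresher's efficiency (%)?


eta = (total - unthreshed) / total * 100
    = (2339 - 116.95) / 2339 * 100
    = 2222.05 / 2339 * 100
    = 95%


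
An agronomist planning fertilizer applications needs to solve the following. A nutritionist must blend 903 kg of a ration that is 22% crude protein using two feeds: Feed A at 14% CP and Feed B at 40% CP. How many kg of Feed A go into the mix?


parts_A = CP_b - target = 40 - 22 = 18
parts_B = target - CP_a = 22 - 14 = 8
total_parts = 18 + 8 = 26
Feed A = 903 * 18 / 26 = 625.15 kg
Feed B = 903 * 8 / 26 = 277.85 kg

625.15 kg


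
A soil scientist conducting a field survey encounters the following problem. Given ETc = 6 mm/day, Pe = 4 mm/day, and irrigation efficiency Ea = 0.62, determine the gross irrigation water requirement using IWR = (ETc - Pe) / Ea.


IWR = (ETc - Pe) / Ea
    = (6 - 4) / 0.62
    = 2 / 0.62
    = 3.23 mm/day


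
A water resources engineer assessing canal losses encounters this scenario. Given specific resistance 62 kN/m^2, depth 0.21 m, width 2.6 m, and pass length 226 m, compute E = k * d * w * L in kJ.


E = k * d * w * L
  = 62 * 0.21 * 2.6 * 226
  = 7650.55 kJ


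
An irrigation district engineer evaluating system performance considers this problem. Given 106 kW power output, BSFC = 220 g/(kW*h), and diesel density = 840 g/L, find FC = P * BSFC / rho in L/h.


FC = P * BSFC / rho_fuel
   = 106 * 220 / 840
   = 23320 / 840
   = 27.76 L/h


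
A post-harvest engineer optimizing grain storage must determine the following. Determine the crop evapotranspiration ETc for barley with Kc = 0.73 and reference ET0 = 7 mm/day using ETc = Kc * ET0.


ETc = Kc * ET0
    = 0.73 * 7
    = 5.11 mm/day


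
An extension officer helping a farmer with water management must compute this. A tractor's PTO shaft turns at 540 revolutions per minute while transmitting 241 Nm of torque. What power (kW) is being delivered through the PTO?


P = 2*pi*n*T / 60000
  = 2*pi * 540 * 241 / 60000
  = 817693.74 / 60000
  = 13.63 kW


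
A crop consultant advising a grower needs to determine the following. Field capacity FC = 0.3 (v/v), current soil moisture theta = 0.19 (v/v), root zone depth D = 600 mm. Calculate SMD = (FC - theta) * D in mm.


SMD = (FC - theta) * D
    = (0.3 - 0.19) * 600
    = 0.110 * 600
    = 66 mm


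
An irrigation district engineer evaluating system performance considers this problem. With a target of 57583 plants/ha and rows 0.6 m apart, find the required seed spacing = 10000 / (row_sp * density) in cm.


spacing = 10000 / (row_sp * density)
        = 10000 / (0.6 * 57583)
        = 10000 / 34549.80
        = 0.28944 m = 28.94 cm


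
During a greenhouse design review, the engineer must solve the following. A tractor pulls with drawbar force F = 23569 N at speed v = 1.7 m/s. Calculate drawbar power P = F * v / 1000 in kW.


P = F * v / 1000
  = 23569 * 1.7 / 1000
  = 40067.30 / 1000
  = 40.07 kW


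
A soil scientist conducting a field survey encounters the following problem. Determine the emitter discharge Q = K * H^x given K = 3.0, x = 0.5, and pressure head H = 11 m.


Q = K * H^x
  = 3.0 * 11^0.5
  = 3.0 * 3.3166
  = 9.95 L/h


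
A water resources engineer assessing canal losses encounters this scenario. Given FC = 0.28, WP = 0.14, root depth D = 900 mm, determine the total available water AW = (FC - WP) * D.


AW = (FC - WP) * D
   = (0.28 - 0.14) * 900
   = 0.14 * 900
   = 126 mm


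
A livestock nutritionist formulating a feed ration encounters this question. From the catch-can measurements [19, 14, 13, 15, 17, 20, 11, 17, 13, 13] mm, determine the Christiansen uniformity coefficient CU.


xbar = 152 / 10 = 15.200
sum|xi - xbar| = 24.400
CU = 100 * (1 - 24.400 / (10 * 15.200))
   = 100 * (1 - 0.1605)
   = 83.95%


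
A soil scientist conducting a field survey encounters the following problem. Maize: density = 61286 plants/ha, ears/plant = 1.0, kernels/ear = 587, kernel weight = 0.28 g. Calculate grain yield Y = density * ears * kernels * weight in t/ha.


Y = density * ears * kernels * kw
  = 61286 * 1.0 * 587 * 0.28 g/ha
  = 10072966.96 g/ha
  = 10072.97 kg/ha = 10.07 t/ha


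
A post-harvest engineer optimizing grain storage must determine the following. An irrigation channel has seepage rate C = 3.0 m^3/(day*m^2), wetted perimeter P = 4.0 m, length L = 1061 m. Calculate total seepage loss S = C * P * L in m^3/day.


S = C * P * L
  = 3.0 * 4.0 * 1061
  = 12732 m^3/day


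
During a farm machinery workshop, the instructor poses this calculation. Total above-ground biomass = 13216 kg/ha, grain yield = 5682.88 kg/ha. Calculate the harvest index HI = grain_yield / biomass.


HI = grain_yield / biomass
   = 5682.88 / 13216
   = 0.43


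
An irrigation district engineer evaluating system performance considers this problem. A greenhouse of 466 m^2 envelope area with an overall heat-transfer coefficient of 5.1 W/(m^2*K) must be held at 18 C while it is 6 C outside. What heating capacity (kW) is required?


dT = 18 - (6) = 12 K
Q = U * A * dT
  = 5.1 * 466 * 12
  = 28519.20 W = 28.52 kW


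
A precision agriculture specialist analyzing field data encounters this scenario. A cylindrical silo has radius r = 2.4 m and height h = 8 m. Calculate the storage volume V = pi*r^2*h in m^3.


V = pi * r^2 * h
  = pi * 2.4^2 * 8
  = pi * 5.76 * 8
  = 144.76 m^3


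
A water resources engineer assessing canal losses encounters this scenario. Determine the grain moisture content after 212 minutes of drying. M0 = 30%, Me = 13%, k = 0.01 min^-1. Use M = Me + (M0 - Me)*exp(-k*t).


M = Me + (M0 - Me) * e^(-k*t)
  = 13 + (30 - 13) * e^(-0.01*212)
  = 13 + 17 * e^(-2.120)
  = 13 + 17 * 0.12003
  = 13 + 2.0405
  = 15.04%


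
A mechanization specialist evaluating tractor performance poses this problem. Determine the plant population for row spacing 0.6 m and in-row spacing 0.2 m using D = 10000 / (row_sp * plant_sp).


D = 10000 / (row_sp * plant_sp)
  = 10000 / (0.6 * 0.2)
  = 10000 / 0.1200
  = 83333.33 plants/ha


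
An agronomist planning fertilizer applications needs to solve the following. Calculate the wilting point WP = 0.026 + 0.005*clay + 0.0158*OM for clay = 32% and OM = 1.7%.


WP = 0.026 + 0.005*32 + 0.0158*1.7
   = 0.026 + 0.1600 + 0.0269
   = 0.2129


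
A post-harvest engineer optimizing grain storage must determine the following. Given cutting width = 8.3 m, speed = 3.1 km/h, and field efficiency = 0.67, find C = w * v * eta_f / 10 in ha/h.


C = w * v * eta_f / 10
  = 8.3 * 3.1 * 0.67 / 10
  = 17.24 / 10
  = 1.72 ha/h


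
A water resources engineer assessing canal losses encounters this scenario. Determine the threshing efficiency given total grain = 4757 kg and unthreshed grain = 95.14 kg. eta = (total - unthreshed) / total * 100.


eta = (total - unthreshed) / total * 100
    = (4757 - 95.14) / 4757 * 100
    = 4661.86 / 4757 * 100
    = 98%


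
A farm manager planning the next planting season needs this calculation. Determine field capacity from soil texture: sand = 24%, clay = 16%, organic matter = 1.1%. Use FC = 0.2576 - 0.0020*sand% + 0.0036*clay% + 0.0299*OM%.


FC = 0.2576 - 0.0020*24 + 0.0036*16 + 0.0299*1.1
   = 0.2576 - 0.0480 + 0.0576 + 0.0329
   = 0.3001


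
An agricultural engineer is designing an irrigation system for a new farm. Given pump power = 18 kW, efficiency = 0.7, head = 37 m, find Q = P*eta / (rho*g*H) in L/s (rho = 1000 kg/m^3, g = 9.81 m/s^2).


Q = (P * 1000 * eta) / (rho * g * H)
  = (18 * 1000 * 0.7) / (1000 * 9.81 * 37)
  = 12600 / 362970
  = 0.03471 m^3/s = 34.71 L/s


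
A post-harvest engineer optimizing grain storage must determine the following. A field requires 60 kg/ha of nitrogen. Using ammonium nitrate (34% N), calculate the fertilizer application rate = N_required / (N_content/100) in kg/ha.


Rate = N_required / (N_content / 100)
     = 60 / (34 / 100)
     = 60 / 0.34
     = 176.47 kg/ha


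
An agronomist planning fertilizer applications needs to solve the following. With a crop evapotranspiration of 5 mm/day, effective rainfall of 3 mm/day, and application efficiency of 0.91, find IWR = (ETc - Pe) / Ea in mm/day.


IWR = (ETc - Pe) / Ea
    = (5 - 3) / 0.91
    = 2 / 0.91
    = 2.20 mm/day


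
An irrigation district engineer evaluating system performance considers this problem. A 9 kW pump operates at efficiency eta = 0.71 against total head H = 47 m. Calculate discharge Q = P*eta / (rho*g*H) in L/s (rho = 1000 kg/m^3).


Q = (P * 1000 * eta) / (rho * g * H)
  = (9 * 1000 * 0.71) / (1000 * 9.81 * 47)
  = 6390 / 461070
  = 0.01386 m^3/s = 13.86 L/s


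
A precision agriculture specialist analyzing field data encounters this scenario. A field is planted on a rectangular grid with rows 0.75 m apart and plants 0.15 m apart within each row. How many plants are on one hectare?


D = 10000 / (row_sp * plant_sp)
  = 10000 / (0.75 * 0.15)
  = 10000 / 0.1125
  = 88888.89 plants/ha


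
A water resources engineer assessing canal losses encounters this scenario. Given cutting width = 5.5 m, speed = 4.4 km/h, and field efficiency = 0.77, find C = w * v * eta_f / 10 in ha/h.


C = w * v * eta_f / 10
  = 5.5 * 4.4 * 0.77 / 10
  = 18.63 / 10
  = 1.86 ha/h


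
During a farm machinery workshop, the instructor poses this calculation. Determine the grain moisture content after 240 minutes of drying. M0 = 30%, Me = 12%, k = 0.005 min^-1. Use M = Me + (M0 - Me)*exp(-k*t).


M = Me + (M0 - Me) * e^(-k*t)
  = 12 + (30 - 12) * e^(-0.005*240)
  = 12 + 18 * e^(-1.200)
  = 12 + 18 * 0.30119
  = 12 + 5.4215
  = 17.42%


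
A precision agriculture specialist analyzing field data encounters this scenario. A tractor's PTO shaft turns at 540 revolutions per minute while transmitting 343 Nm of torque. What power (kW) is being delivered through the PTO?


P = 2*pi*n*T / 60000
  = 2*pi * 540 * 343 / 60000
  = 1163771.58 / 60000
  = 19.40 kW


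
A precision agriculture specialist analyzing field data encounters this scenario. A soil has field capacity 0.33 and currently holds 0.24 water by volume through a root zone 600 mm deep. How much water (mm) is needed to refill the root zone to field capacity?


SMD = (FC - theta) * D
    = (0.33 - 0.24) * 600
    = 0.090 * 600
    = 54 mm


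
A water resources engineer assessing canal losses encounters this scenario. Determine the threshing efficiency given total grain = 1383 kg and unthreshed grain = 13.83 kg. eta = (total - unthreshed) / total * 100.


eta = (total - unthreshed) / total * 100
    = (1383 - 13.83) / 1383 * 100
    = 1369.17 / 1383 * 100
    = 99%


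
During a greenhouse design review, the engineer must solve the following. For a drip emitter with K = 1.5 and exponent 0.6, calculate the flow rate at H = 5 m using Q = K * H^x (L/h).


Q = K * H^x
  = 1.5 * 5^0.6
  = 1.5 * 2.6265
  = 3.94 L/h


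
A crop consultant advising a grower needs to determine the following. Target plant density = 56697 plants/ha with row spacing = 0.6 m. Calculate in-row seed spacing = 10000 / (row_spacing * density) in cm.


spacing = 10000 / (row_sp * density)
        = 10000 / (0.6 * 56697)
        = 10000 / 34018.20
        = 0.29396 m = 29.40 cm


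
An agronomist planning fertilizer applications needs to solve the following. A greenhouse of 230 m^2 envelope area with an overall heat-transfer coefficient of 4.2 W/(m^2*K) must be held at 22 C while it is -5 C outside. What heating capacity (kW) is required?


dT = 22 - (-5) = 27 K
Q = U * A * dT
  = 4.2 * 230 * 27
  = 26082 W = 26.08 kW


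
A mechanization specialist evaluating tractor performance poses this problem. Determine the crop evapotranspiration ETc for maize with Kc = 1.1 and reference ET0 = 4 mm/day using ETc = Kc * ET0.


ETc = Kc * ET0
    = 1.1 * 4
    = 4.40 mm/day


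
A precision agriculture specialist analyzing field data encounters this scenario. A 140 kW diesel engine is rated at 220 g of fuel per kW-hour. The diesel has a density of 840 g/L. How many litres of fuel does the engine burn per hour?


FC = P * BSFC / rho_fuel
   = 140 * 220 / 840
   = 30800 / 840
   = 36.67 L/h


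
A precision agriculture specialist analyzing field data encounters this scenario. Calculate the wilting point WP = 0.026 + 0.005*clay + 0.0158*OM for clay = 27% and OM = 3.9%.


WP = 0.026 + 0.005*27 + 0.0158*3.9
   = 0.026 + 0.1350 + 0.0616
   = 0.2226


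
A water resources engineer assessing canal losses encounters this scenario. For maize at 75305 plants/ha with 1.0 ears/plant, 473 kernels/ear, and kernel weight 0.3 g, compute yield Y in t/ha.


Y = density * ears * kernels * kw
  = 75305 * 1.0 * 473 * 0.3 g/ha
  = 10685779.50 g/ha
  = 10685.78 kg/ha = 10.69 t/ha


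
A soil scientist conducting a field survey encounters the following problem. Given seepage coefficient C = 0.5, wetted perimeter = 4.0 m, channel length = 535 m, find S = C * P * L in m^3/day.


S = C * P * L
  = 0.5 * 4.0 * 535
  = 1070 m^3/day


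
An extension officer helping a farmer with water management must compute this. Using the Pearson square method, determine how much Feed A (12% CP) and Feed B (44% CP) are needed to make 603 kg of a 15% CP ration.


parts_A = CP_b - target = 44 - 15 = 29
parts_B = target - CP_a = 15 - 12 = 3
total_parts = 29 + 3 = 32
Feed A = 603 * 29 / 32 = 546.47 kg
Feed B = 603 * 3 / 32 = 56.53 kg

546.47 kg


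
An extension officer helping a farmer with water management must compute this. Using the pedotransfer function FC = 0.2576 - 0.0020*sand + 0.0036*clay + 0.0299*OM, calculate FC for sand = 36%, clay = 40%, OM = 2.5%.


FC = 0.2576 - 0.0020*36 + 0.0036*40 + 0.0299*2.5
   = 0.2576 - 0.0720 + 0.1440 + 0.0748
   = 0.4044


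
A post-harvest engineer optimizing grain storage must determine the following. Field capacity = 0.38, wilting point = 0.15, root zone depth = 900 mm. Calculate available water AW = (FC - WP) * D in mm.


AW = (FC - WP) * D
   = (0.38 - 0.15) * 900
   = 0.23 * 900
   = 207 mm


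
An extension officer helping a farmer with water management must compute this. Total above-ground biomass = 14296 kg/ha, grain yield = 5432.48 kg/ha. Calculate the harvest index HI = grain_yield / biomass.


HI = grain_yield / biomass
   = 5432.48 / 14296
   = 0.38


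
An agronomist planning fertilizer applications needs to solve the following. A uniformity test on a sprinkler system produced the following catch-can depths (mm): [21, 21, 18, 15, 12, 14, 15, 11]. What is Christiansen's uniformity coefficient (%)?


xbar = 127 / 8 = 15.875
sum|xi - xbar| = 24.750
CU = 100 * (1 - 24.750 / (8 * 15.875))
   = 100 * (1 - 0.1949)
   = 80.51%


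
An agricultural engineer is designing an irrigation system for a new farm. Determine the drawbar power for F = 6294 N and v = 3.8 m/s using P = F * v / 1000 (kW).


P = F * v / 1000
  = 6294 * 3.8 / 1000
  = 23917.20 / 1000
  = 23.92 kW


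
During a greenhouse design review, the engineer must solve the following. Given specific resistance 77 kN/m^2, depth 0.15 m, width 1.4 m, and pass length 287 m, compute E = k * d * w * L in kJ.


E = k * d * w * L
  = 77 * 0.15 * 1.4 * 287
  = 4640.79 kJ


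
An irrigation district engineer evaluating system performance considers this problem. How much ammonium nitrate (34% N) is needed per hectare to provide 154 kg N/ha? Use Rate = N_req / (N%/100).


Rate = N_required / (N_content / 100)
     = 154 / (34 / 100)
     = 154 / 0.34
     = 452.94 kg/ha


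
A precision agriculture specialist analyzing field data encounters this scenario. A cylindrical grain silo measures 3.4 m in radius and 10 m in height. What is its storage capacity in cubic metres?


V = pi * r^2 * h
  = pi * 3.4^2 * 10
  = pi * 11.56 * 10
  = 363.17 m^3


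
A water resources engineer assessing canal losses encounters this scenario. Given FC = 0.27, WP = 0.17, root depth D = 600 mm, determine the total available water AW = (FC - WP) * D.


AW = (FC - WP) * D
   = (0.27 - 0.17) * 600
   = 0.10 * 600
   = 60 mm


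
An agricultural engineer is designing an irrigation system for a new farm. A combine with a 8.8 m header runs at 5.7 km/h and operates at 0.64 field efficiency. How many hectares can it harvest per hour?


C = w * v * eta_f / 10
  = 8.8 * 5.7 * 0.64 / 10
  = 32.10 / 10
  = 3.21 ha/h


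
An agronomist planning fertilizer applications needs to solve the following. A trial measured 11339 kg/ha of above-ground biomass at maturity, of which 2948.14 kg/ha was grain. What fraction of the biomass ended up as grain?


HI = grain_yield / biomass
   = 2948.14 / 11339
   = 0.26


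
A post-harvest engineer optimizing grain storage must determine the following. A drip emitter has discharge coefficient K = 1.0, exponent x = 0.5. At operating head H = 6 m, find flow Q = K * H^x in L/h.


Q = K * H^x
  = 1.0 * 6^0.5
  = 1.0 * 2.4495
  = 2.45 L/h


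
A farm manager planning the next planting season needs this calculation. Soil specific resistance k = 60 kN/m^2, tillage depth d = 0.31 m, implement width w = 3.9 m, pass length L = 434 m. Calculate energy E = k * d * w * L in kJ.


E = k * d * w * L
  = 60 * 0.31 * 3.9 * 434
  = 31482.36 kJ


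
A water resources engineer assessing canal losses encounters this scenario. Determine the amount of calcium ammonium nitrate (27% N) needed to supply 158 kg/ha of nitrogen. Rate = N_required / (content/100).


Rate = N_required / (N_content / 100)
     = 158 / (27 / 100)
     = 158 / 0.27
     = 585.19 kg/ha


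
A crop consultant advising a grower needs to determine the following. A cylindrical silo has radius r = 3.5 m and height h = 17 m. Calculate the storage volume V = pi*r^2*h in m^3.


V = pi * r^2 * h
  = pi * 3.5^2 * 17
  = pi * 12.25 * 17
  = 654.24 m^3


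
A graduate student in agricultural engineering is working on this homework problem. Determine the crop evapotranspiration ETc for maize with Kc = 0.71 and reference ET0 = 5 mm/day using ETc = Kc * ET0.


ETc = Kc * ET0
    = 0.71 * 5
    = 3.55 mm/day


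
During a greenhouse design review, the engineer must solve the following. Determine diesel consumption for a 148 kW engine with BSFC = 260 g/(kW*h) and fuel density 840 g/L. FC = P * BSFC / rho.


FC = P * BSFC / rho_fuel
   = 148 * 260 / 840
   = 38480 / 840
   = 45.81 L/h


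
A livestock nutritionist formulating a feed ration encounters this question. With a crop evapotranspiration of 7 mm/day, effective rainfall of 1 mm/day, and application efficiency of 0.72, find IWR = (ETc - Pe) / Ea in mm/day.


IWR = (ETc - Pe) / Ea
    = (7 - 1) / 0.72
    = 6 / 0.72
    = 8.33 mm/day


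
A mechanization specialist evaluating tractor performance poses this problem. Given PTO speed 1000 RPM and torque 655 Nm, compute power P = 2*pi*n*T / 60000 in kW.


P = 2*pi*n*T / 60000
  = 2*pi * 1000 * 655 / 60000
  = 4115486.38 / 60000
  = 68.59 kW


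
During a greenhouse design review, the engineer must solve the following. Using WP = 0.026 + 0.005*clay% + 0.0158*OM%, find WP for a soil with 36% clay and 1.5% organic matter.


WP = 0.026 + 0.005*36 + 0.0158*1.5
   = 0.026 + 0.1800 + 0.0237
   = 0.2297


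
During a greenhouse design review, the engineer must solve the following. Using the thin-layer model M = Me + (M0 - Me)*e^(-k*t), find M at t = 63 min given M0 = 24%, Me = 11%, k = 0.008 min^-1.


M = Me + (M0 - Me) * e^(-k*t)
  = 11 + (24 - 11) * e^(-0.008*63)
  = 11 + 13 * e^(-0.504)
  = 11 + 13 * 0.60411
  = 11 + 7.8534
  = 18.85%


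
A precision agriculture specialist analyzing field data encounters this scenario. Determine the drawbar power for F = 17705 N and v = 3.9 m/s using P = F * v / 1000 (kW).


P = F * v / 1000
  = 17705 * 3.9 / 1000
  = 69049.50 / 1000
  = 69.05 kW


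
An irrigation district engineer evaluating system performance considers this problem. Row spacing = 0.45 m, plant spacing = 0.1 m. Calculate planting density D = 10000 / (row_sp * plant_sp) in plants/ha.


D = 10000 / (row_sp * plant_sp)
  = 10000 / (0.45 * 0.1)
  = 10000 / 0.0450
  = 222222.22 plants/ha


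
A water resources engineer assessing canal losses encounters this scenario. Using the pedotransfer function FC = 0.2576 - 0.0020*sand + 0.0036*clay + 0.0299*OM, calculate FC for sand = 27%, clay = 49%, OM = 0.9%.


FC = 0.2576 - 0.0020*27 + 0.0036*49 + 0.0299*0.9
   = 0.2576 - 0.0540 + 0.1764 + 0.0269
   = 0.4069


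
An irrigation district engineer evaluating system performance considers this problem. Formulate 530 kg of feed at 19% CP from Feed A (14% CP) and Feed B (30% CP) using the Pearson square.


parts_A = CP_b - target = 30 - 19 = 11
parts_B = target - CP_a = 19 - 14 = 5
total_parts = 11 + 5 = 16
Feed A = 530 * 11 / 16 = 364.38 kg
Feed B = 530 * 5 / 16 = 165.63 kg

364.38 kg


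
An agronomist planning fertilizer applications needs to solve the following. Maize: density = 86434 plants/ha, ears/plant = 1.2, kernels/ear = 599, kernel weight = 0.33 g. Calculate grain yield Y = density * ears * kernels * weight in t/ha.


Y = density * ears * kernels * kw
  = 86434 * 1.2 * 599 * 0.33 g/ha
  = 20502490.54 g/ha
  = 20502.49 kg/ha = 20.50 t/ha


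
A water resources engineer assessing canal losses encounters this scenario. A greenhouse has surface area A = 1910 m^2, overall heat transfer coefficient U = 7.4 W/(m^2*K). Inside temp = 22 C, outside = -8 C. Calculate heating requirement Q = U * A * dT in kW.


dT = 22 - (-8) = 30 K
Q = U * A * dT
  = 7.4 * 1910 * 30
  = 424020 W = 424.02 kW


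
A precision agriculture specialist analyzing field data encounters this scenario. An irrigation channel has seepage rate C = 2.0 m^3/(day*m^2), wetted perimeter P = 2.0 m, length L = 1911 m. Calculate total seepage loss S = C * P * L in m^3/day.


S = C * P * L
  = 2.0 * 2.0 * 1911
  = 7644 m^3/day


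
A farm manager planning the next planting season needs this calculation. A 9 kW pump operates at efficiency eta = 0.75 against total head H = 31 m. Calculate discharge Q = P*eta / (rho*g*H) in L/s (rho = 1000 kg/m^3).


Q = (P * 1000 * eta) / (rho * g * H)
  = (9 * 1000 * 0.75) / (1000 * 9.81 * 31)
  = 6750 / 304110
  = 0.02220 m^3/s = 22.20 L/s


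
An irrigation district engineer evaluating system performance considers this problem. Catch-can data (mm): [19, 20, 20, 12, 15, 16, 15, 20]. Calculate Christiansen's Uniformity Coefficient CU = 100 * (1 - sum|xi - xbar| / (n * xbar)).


xbar = 137 / 8 = 17.125
sum|xi - xbar| = 21
CU = 100 * (1 - 21 / (8 * 17.125))
   = 100 * (1 - 0.1533)
   = 84.67%


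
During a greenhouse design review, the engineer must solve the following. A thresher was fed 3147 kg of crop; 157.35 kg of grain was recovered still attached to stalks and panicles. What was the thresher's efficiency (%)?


eta = (total - unthreshed) / total * 100
    = (3147 - 157.35) / 3147 * 100
    = 2989.65 / 3147 * 100
    = 95%


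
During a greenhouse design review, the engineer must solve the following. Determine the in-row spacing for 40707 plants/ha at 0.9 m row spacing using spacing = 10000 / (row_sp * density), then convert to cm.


spacing = 10000 / (row_sp * density)
        = 10000 / (0.9 * 40707)
        = 10000 / 36636.30
        = 0.27295 m = 27.30 cm


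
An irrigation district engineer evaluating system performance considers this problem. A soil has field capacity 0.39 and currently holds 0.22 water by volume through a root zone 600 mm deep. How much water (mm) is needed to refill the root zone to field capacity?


SMD = (FC - theta) * D
    = (0.39 - 0.22) * 600
    = 0.170 * 600
    = 102 mm


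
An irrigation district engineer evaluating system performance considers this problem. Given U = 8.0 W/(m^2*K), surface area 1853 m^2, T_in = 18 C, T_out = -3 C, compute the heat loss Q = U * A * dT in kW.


dT = 18 - (-3) = 21 K
Q = U * A * dT
  = 8.0 * 1853 * 21
  = 311304 W = 311.30 kW


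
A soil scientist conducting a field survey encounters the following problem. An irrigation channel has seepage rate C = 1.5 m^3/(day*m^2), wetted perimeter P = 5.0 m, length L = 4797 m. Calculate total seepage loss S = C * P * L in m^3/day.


S = C * P * L
  = 1.5 * 5.0 * 4797
  = 35977.50 m^3/day


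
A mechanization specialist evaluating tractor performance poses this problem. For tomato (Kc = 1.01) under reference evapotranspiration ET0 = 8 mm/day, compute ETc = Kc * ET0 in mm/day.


ETc = Kc * ET0
    = 1.01 * 8
    = 8.08 mm/day


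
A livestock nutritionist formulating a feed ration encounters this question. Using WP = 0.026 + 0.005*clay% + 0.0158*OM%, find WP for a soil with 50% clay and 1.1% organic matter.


WP = 0.026 + 0.005*50 + 0.0158*1.1
   = 0.026 + 0.2500 + 0.0174
   = 0.2934


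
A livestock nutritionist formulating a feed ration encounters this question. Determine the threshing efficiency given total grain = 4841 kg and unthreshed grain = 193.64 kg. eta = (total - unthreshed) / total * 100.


eta = (total - unthreshed) / total * 100
    = (4841 - 193.64) / 4841 * 100
    = 4647.36 / 4841 * 100
    = 96%


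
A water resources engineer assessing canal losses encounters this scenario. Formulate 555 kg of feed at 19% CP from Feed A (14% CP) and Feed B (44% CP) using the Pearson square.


parts_A = CP_b - target = 44 - 19 = 25
parts_B = target - CP_a = 19 - 14 = 5
total_parts = 25 + 5 = 30
Feed A = 555 * 25 / 30 = 462.50 kg
Feed B = 555 * 5 / 30 = 92.50 kg

462.50 kg


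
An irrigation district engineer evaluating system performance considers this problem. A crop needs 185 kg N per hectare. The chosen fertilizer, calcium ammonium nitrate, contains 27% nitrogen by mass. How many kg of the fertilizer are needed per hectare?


Rate = N_required / (N_content / 100)
     = 185 / (27 / 100)
     = 185 / 0.27
     = 685.19 kg/ha


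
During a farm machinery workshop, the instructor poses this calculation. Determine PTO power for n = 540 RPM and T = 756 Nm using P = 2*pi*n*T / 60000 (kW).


P = 2*pi*n*T / 60000
  = 2*pi * 540 * 756 / 60000
  = 2565047.57 / 60000
  = 42.75 kW


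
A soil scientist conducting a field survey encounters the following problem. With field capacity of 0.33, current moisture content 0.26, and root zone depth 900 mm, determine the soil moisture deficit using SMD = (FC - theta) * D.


SMD = (FC - theta) * D
    = (0.33 - 0.26) * 900
    = 0.070 * 900
    = 63 mm


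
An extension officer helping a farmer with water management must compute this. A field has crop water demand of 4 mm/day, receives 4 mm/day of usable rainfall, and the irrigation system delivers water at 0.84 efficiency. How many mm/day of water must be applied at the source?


IWR = (ETc - Pe) / Ea
    = (4 - 4) / 0.84
    = 0 / 0.84
    = 0 mm/day


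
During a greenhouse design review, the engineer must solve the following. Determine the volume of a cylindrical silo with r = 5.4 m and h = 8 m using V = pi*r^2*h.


V = pi * r^2 * h
  = pi * 5.4^2 * 8
  = pi * 29.16 * 8
  = 732.87 m^3


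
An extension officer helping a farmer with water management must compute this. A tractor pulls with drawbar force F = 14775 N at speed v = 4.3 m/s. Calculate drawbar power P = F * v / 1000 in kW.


P = F * v / 1000
  = 14775 * 4.3 / 1000
  = 63532.50 / 1000
  = 63.53 kW


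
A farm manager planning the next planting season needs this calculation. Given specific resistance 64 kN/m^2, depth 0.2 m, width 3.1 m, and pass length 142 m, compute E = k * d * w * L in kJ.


E = k * d * w * L
  = 64 * 0.2 * 3.1 * 142
  = 5634.56 kJ


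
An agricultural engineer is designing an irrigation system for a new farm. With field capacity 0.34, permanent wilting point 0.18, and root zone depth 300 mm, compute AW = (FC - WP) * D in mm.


AW = (FC - WP) * D
   = (0.34 - 0.18) * 300
   = 0.16 * 300
   = 48 mm


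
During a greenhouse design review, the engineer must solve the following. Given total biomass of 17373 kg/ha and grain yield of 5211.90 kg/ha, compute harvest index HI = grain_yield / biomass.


HI = grain_yield / biomass
   = 5211.90 / 17373
   = 0.30


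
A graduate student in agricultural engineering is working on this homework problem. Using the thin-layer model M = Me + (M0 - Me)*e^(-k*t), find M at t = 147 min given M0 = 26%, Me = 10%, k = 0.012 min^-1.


M = Me + (M0 - Me) * e^(-k*t)
  = 10 + (26 - 10) * e^(-0.012*147)
  = 10 + 16 * e^(-1.764)
  = 10 + 16 * 0.17136
  = 10 + 2.7417
  = 12.74%


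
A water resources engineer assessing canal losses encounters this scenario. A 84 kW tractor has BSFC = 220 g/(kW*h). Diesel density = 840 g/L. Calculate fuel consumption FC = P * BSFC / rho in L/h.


FC = P * BSFC / rho_fuel
   = 84 * 220 / 840
   = 18480 / 840
   = 22 L/h


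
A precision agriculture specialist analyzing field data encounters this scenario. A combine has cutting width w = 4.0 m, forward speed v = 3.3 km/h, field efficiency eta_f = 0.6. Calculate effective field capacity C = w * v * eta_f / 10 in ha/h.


C = w * v * eta_f / 10
  = 4.0 * 3.3 * 0.6 / 10
  = 7.92 / 10
  = 0.79 ha/h


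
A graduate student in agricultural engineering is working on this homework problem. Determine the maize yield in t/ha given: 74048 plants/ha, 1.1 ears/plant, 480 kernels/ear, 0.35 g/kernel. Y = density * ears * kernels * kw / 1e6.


Y = density * ears * kernels * kw
  = 74048 * 1.1 * 480 * 0.35 g/ha
  = 13684070.40 g/ha
  = 13684.07 kg/ha = 13.68 t/ha


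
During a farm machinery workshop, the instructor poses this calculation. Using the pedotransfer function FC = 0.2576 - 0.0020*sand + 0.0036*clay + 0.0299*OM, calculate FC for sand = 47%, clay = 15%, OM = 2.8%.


FC = 0.2576 - 0.0020*47 + 0.0036*15 + 0.0299*2.8
   = 0.2576 - 0.0940 + 0.0540 + 0.0837
   = 0.3013


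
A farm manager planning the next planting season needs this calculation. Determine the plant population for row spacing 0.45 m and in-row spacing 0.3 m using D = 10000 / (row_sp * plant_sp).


D = 10000 / (row_sp * plant_sp)
  = 10000 / (0.45 * 0.3)
  = 10000 / 0.1350
  = 74074.07 plants/ha


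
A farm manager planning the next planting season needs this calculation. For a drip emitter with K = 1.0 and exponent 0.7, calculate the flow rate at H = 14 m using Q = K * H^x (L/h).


Q = K * H^x
  = 1.0 * 14^0.7
  = 1.0 * 6.3429
  = 6.34 L/h


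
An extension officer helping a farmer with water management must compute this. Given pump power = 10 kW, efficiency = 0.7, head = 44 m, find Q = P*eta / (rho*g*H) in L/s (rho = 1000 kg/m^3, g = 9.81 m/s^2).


Q = (P * 1000 * eta) / (rho * g * H)
  = (10 * 1000 * 0.7) / (1000 * 9.81 * 44)
  = 7000 / 431640
  = 0.01622 m^3/s = 16.22 L/s


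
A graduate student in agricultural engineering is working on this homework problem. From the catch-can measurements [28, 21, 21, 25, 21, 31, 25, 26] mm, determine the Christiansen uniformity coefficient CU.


xbar = 198 / 8 = 24.750
sum|xi - xbar| = 22.500
CU = 100 * (1 - 22.500 / (8 * 24.750))
   = 100 * (1 - 0.1136)
   = 88.64%


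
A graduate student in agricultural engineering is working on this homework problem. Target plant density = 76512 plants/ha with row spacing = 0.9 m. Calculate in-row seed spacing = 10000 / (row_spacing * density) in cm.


spacing = 10000 / (row_sp * density)
        = 10000 / (0.9 * 76512)
        = 10000 / 68860.80
        = 0.14522 m = 14.52 cm


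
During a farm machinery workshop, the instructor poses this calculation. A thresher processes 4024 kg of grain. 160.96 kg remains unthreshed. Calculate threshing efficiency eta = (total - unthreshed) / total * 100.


eta = (total - unthreshed) / total * 100
    = (4024 - 160.96) / 4024 * 100
    = 3863.04 / 4024 * 100
    = 96%


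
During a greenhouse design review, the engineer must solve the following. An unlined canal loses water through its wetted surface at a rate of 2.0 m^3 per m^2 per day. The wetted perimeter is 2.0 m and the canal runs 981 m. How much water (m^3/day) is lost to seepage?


S = C * P * L
  = 2.0 * 2.0 * 981
  = 3924 m^3/day


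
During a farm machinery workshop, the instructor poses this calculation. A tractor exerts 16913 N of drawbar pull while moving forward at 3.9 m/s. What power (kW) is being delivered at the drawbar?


P = F * v / 1000
  = 16913 * 3.9 / 1000
  = 65960.70 / 1000
  = 65.96 kW


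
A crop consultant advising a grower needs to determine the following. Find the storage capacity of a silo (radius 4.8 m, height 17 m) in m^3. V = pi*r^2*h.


V = pi * r^2 * h
  = pi * 4.8^2 * 17
  = pi * 23.04 * 17
  = 1230.50 m^3


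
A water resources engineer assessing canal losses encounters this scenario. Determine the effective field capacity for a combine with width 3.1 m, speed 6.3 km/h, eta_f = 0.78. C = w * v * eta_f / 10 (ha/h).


C = w * v * eta_f / 10
  = 3.1 * 6.3 * 0.78 / 10
  = 15.23 / 10
  = 1.52 ha/h


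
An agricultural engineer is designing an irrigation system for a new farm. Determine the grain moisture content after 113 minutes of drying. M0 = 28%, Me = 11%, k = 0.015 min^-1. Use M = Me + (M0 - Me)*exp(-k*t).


M = Me + (M0 - Me) * e^(-k*t)
  = 11 + (28 - 11) * e^(-0.015*113)
  = 11 + 17 * e^(-1.695)
  = 11 + 17 * 0.18360
  = 11 + 3.1212
  = 14.12%


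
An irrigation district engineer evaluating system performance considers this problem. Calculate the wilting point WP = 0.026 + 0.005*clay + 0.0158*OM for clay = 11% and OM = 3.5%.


WP = 0.026 + 0.005*11 + 0.0158*3.5
   = 0.026 + 0.0550 + 0.0553
   = 0.1363


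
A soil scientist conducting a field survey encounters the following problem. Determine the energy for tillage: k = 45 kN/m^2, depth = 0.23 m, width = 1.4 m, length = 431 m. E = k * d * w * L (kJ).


E = k * d * w * L
  = 45 * 0.23 * 1.4 * 431
  = 6245.19 kJ


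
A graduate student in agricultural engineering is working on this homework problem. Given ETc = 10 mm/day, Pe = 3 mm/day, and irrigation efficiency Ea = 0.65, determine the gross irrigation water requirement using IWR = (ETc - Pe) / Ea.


IWR = (ETc - Pe) / Ea
    = (10 - 3) / 0.65
    = 7 / 0.65
    = 10.77 mm/day
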